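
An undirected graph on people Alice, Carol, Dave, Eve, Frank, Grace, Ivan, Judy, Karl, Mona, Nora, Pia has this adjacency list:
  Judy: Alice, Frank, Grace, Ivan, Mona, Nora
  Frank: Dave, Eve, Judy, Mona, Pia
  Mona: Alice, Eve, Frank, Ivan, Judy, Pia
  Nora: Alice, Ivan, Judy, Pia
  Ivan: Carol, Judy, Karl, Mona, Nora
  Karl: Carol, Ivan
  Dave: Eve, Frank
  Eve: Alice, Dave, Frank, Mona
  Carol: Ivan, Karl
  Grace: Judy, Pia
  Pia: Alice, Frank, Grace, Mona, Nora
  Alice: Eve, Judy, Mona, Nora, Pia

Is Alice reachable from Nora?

Explore from Nora.
Distance 1: reach Alice, Ivan, Judy, Pia.
Found Alice.

Yes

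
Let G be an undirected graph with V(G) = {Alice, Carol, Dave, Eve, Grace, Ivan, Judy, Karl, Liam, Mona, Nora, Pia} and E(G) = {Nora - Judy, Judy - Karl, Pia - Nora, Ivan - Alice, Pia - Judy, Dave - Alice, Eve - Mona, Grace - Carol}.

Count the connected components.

5

From Alice: component {Alice, Dave, Ivan}.
From Carol: component {Carol, Grace}.
From Eve: component {Eve, Mona}.
From Judy: component {Judy, Karl, Nora, Pia}.
From Liam: component {Liam}.
That's 5 components.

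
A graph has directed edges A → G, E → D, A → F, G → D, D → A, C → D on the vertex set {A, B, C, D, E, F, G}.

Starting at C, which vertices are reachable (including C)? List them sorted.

Start at C.
Its neighbours: D.
Then their neighbours: A.
Then next layer: F, G.
Nothing further is reachable.

A, C, D, F, G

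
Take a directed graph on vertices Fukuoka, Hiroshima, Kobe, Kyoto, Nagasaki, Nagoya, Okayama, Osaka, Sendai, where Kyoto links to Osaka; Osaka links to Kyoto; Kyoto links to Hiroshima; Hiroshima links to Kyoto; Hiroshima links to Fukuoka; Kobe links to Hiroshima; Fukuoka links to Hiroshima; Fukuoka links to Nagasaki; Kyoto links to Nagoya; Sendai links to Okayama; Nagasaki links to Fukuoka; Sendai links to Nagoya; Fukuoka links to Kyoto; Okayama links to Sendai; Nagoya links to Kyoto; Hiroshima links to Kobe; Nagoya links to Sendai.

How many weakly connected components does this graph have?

From Fukuoka: component {Fukuoka, Hiroshima, Kobe, Kyoto, Nagasaki, Nagoya, Okayama, Osaka, Sendai}.
That's 1 component.

1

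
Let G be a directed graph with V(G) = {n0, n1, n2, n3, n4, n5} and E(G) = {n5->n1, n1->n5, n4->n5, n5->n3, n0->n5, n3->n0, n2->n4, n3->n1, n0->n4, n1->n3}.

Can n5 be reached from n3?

Explore from n3.
Distance 1: reach n0, n1.
Distance 2: reach n4, n5.
Found n5.

Yes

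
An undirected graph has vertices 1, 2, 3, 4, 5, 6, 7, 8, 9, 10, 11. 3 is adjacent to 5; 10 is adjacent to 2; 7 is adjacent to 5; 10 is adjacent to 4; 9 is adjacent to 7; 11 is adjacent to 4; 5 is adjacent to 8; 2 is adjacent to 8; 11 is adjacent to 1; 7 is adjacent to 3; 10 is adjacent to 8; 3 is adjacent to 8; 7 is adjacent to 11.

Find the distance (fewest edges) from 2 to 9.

Distance 0: 2.
Distance 1: 8, 10.
Distance 2: 3, 4, 5.
Distance 3: 7, 11.
Distance 4: 1, 9 — contains 9.

4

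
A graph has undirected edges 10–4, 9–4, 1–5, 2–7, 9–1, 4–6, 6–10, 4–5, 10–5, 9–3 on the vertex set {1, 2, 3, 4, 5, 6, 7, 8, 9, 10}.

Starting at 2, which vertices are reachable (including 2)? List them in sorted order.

Start at 2.
Its neighbours: 7.
Nothing further is reachable.

2, 7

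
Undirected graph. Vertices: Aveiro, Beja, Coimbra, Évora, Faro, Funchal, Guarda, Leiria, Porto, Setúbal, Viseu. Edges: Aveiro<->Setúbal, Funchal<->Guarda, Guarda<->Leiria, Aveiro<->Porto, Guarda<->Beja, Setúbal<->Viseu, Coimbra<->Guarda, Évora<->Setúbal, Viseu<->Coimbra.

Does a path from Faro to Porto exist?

Faro has no edges, so nothing is reachable from it.

No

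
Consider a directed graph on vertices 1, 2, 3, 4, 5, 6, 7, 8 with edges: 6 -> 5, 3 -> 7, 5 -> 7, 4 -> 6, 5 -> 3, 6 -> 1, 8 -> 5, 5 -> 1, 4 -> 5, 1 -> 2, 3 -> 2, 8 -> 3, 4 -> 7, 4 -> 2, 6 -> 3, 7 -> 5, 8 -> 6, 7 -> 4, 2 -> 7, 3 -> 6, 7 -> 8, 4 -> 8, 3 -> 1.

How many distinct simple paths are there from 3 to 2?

3→1→2
3→2
3→6→1→2
3→6→5→1→2
3→6→5→7→4→2
3→7→4→2
3→7→4→5→1→2
3→7→4→6→1→2
... and 8 more.

16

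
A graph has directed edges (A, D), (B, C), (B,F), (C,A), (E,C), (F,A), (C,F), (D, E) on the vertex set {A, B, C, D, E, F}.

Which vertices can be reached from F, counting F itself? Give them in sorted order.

A, C, D, E, F

Start at F.
Its neighbours: A.
Then their neighbours: D.
Then next layer: E.
Then next layer: C.
Nothing further is reachable.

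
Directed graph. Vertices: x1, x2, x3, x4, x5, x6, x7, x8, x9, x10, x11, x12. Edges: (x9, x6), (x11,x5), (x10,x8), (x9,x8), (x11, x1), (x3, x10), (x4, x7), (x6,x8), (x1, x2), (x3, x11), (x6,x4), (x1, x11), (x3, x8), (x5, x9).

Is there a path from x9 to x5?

Explore from x9.
Distance 1: reach x6, x8.
Distance 2: reach x4.
Distance 3: reach x7.
The search from x9 is exhausted; no directed path reaches x5.

No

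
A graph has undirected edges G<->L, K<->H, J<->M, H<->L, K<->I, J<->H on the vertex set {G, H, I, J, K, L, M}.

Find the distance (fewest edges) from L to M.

3

Distance 0: L.
Distance 1: G, H.
Distance 2: J, K.
Distance 3: I, M — contains M.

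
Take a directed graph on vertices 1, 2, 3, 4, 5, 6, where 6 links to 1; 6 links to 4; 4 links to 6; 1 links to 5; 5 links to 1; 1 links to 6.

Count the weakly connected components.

3

From 1: component {1, 4, 5, 6}.
From 2: component {2}.
From 3: component {3}.
That's 3 components.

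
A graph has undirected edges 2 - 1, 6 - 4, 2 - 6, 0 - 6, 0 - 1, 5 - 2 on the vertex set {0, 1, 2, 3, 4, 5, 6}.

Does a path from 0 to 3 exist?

No

Explore from 0.
Distance 1: reach 1, 6.
Distance 2: reach 2, 4.
Distance 3: reach 5.
The search is exhausted without reaching 3; it lies in a different component.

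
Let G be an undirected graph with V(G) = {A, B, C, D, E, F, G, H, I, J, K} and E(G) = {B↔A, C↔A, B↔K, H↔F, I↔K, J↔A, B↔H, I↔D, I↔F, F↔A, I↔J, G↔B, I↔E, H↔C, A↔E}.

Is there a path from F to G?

Yes

Explore from F.
Distance 1: reach A, H, I.
Distance 2: reach B, C, D, E, J, K.
Distance 3: reach G.
Found G.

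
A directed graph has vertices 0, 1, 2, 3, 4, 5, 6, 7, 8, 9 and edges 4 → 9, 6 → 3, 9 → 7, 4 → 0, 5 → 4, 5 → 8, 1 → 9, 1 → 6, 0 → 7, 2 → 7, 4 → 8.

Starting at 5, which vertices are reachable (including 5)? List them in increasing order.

0, 4, 5, 7, 8, 9

Start at 5.
Its neighbours: 4, 8.
Then their neighbours: 0, 9.
Then next layer: 7.
Nothing further is reachable.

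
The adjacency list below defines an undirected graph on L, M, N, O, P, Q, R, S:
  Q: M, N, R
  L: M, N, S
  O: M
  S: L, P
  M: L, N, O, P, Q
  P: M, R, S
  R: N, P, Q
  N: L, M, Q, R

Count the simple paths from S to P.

S–L–M–N–Q–R–P
S–L–M–N–R–P
S–L–M–P
S–L–M–Q–N–R–P
S–L–M–Q–R–P
S–L–N–M–P
S–L–N–M–Q–R–P
S–L–N–Q–M–P
S–L–N–Q–R–P
S–L–N–R–P
S–L–N–R–Q–M–P
S–P

12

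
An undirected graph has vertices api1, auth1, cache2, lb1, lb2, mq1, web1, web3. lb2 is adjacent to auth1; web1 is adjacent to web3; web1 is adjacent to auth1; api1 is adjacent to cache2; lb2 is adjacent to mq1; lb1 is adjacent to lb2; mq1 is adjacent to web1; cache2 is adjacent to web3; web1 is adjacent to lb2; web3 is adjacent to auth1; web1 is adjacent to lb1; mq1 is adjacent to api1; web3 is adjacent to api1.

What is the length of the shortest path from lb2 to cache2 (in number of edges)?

Distance 0: lb2.
Distance 1: auth1, lb1, mq1, web1.
Distance 2: api1, web3.
Distance 3: cache2 — contains cache2.

3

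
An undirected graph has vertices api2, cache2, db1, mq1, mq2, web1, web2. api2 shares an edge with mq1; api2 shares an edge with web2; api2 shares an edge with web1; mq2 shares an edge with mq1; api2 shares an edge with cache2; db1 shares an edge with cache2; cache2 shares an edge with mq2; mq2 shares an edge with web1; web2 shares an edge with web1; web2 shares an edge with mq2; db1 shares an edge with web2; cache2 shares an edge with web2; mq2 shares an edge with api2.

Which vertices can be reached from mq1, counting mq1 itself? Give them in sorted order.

api2, cache2, db1, mq1, mq2, web1, web2

Start at mq1.
Its neighbours: api2, mq2.
Then their neighbours: cache2, web1, web2.
Then next layer: db1.
Every vertex is now reached.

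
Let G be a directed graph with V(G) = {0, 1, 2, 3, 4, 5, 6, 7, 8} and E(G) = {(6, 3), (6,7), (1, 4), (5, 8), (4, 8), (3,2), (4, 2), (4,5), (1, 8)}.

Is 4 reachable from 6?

No

Explore from 6.
Distance 1: reach 3, 7.
Distance 2: reach 2.
The search from 6 is exhausted; no directed path reaches 4.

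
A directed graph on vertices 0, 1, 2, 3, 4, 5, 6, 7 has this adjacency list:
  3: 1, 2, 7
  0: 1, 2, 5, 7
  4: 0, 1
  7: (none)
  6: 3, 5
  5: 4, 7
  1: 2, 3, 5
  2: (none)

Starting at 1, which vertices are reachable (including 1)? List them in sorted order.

Start at 1.
Its neighbours: 2, 3, 5.
Then their neighbours: 4, 7.
Then next layer: 0.
Nothing further is reachable.

0, 1, 2, 3, 4, 5, 7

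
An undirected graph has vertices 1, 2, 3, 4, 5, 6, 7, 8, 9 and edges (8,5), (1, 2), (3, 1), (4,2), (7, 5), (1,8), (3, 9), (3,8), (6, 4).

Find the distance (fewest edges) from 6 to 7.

Distance 0: 6.
Distance 1: 4.
Distance 2: 2.
Distance 3: 1.
Distance 4: 3, 8.
Distance 5: 5, 9.
Distance 6: 7 — contains 7.

6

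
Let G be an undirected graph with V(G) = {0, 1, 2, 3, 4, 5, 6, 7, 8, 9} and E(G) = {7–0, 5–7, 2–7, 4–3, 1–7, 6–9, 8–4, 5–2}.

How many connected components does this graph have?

From 0: component {0, 1, 2, 5, 7}.
From 3: component {3, 4, 8}.
From 6: component {6, 9}.
That's 3 components.

3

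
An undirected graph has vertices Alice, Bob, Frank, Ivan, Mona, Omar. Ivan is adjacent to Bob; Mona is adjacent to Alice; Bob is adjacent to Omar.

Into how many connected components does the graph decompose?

3

From Alice: component {Alice, Mona}.
From Bob: component {Bob, Ivan, Omar}.
From Frank: component {Frank}.
That's 3 components.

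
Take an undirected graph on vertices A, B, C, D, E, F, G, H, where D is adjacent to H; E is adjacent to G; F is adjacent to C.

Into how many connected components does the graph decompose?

5

From A: component {A}.
From B: component {B}.
From C: component {C, F}.
From D: component {D, H}.
From E: component {E, G}.
That's 5 components.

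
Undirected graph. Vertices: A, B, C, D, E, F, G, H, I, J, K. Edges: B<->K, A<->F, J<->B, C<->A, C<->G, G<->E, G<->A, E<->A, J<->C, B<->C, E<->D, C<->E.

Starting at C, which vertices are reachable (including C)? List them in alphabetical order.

A, B, C, D, E, F, G, J, K

Start at C.
Its neighbours: A, B, E, G, J.
Then their neighbours: D, F, K.
Nothing further is reachable.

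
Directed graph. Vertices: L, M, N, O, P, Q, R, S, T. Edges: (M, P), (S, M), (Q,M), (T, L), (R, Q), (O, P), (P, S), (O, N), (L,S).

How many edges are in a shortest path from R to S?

Distance 0: R.
Distance 1: Q.
Distance 2: M.
Distance 3: P.
Distance 4: S — contains S.

4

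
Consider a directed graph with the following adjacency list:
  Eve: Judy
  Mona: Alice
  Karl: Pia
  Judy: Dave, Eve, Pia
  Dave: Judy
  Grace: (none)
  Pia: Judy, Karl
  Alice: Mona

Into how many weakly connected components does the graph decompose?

From Alice: component {Alice, Mona}.
From Dave: component {Dave, Eve, Judy, Karl, Pia}.
From Grace: component {Grace}.
That's 3 components.

3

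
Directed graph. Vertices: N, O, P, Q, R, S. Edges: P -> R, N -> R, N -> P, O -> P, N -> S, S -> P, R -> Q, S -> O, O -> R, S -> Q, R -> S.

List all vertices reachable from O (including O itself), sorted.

O, P, Q, R, S

Start at O.
Its neighbours: P, R.
Then their neighbours: Q, S.
Nothing further is reachable.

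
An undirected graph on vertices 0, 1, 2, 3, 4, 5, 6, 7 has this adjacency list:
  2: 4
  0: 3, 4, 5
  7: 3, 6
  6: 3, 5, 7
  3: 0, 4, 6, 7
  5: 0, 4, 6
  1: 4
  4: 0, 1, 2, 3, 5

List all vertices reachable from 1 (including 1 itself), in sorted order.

0, 1, 2, 3, 4, 5, 6, 7

Start at 1.
Its neighbours: 4.
Then their neighbours: 0, 2, 3, 5.
Then next layer: 6, 7.
Every vertex is now reached.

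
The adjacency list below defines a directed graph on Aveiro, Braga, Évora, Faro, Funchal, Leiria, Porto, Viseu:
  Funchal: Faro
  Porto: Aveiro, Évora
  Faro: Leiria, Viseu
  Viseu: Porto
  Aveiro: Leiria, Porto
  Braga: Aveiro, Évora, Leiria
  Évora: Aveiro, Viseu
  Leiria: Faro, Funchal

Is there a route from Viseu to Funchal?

Yes

Explore from Viseu.
Distance 1: reach Porto.
Distance 2: reach Aveiro, Évora.
Distance 3: reach Leiria.
Distance 4: reach Faro, Funchal.
Found Funchal.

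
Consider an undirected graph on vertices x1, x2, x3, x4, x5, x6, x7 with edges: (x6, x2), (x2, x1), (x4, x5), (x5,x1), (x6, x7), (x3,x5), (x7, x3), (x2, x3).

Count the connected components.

From x1: component {x1, x2, x3, x4, x5, x6, x7}.
That's 1 component.

1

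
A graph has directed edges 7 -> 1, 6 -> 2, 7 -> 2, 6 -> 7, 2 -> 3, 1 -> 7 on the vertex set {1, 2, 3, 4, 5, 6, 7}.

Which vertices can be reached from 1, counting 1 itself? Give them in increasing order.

Start at 1.
Its neighbours: 7.
Then their neighbours: 2.
Then next layer: 3.
Nothing further is reachable.

1, 2, 3, 7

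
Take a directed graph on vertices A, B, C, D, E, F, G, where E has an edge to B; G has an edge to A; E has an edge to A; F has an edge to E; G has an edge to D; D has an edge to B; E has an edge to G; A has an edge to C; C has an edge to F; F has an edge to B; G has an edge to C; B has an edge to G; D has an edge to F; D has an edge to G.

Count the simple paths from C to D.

3

C→F→B→G→D
C→F→E→B→G→D
C→F→E→G→D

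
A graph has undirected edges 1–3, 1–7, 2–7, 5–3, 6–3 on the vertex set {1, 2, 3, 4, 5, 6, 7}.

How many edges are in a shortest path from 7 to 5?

Distance 0: 7.
Distance 1: 1, 2.
Distance 2: 3.
Distance 3: 5, 6 — contains 5.

3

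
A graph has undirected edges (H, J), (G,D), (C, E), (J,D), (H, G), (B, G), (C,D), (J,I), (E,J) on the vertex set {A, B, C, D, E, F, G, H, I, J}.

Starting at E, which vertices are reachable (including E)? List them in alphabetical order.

Start at E.
Its neighbours: C, J.
Then their neighbours: D, H, I.
Then next layer: G.
Then next layer: B.
Nothing further is reachable.

B, C, D, E, G, H, I, J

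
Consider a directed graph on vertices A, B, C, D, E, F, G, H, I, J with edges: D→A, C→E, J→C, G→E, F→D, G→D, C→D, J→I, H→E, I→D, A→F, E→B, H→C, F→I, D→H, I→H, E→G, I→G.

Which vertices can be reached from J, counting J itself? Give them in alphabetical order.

A, B, C, D, E, F, G, H, I, J

Start at J.
Its neighbours: C, I.
Then their neighbours: D, E, G, H.
Then next layer: A, B.
Then next layer: F.
Every vertex is now reached.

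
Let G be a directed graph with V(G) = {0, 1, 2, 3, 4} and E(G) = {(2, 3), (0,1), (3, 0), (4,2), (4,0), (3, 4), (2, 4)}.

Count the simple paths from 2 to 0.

2→3→0
2→3→4→0
2→4→0

3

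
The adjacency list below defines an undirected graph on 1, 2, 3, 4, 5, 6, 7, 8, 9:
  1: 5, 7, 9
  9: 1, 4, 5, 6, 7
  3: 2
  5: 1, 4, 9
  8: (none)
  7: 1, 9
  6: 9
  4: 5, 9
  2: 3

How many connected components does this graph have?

3

From 1: component {1, 4, 5, 6, 7, 9}.
From 2: component {2, 3}.
From 8: component {8}.
That's 3 components.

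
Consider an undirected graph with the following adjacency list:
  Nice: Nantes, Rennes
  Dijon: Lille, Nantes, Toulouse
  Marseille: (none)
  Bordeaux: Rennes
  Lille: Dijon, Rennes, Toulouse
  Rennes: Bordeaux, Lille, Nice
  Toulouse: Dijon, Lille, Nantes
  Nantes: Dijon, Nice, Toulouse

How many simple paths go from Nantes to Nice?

Nantes–Dijon–Lille–Rennes–Nice
Nantes–Dijon–Toulouse–Lille–Rennes–Nice
Nantes–Nice
Nantes–Toulouse–Dijon–Lille–Rennes–Nice
Nantes–Toulouse–Lille–Rennes–Nice

5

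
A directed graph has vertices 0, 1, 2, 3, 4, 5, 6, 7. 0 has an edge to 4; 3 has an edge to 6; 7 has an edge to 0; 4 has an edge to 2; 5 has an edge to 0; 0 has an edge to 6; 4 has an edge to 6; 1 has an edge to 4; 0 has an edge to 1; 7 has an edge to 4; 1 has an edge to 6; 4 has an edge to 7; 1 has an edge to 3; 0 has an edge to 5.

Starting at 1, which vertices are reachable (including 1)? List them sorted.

0, 1, 2, 3, 4, 5, 6, 7

Start at 1.
Its neighbours: 3, 4, 6.
Then their neighbours: 2, 7.
Then next layer: 0.
Then next layer: 5.
Every vertex is now reached.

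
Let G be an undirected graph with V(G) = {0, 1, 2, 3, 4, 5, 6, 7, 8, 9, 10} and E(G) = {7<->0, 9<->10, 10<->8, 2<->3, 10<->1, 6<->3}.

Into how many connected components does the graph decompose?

5

From 0: component {0, 7}.
From 1: component {1, 8, 9, 10}.
From 2: component {2, 3, 6}.
From 4: component {4}.
From 5: component {5}.
That's 5 components.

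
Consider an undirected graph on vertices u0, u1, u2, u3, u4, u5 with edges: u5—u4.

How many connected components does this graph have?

From u0: component {u0}.
From u1: component {u1}.
From u2: component {u2}.
From u3: component {u3}.
From u4: component {u4, u5}.
That's 5 components.

5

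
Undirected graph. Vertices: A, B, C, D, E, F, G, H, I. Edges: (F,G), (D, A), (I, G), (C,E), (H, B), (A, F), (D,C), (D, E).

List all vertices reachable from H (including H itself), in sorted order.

Start at H.
Its neighbours: B.
Nothing further is reachable.

B, H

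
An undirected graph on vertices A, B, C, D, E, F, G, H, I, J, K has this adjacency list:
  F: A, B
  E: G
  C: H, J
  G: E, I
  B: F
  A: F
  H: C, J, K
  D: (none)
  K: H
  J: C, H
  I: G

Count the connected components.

From A: component {A, B, F}.
From C: component {C, H, J, K}.
From D: component {D}.
From E: component {E, G, I}.
That's 4 components.

4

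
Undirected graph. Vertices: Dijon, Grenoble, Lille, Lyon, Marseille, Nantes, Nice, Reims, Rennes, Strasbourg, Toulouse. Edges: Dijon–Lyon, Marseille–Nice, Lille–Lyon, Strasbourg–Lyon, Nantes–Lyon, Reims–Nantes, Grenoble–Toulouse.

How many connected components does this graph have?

4

From Dijon: component {Dijon, Lille, Lyon, Nantes, Reims, Strasbourg}.
From Grenoble: component {Grenoble, Toulouse}.
From Marseille: component {Marseille, Nice}.
From Rennes: component {Rennes}.
That's 4 components.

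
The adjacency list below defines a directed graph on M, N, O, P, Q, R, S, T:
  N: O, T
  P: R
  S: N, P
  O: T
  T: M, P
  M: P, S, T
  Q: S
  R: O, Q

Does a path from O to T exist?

Yes

Explore from O.
Distance 1: reach T.
Found T.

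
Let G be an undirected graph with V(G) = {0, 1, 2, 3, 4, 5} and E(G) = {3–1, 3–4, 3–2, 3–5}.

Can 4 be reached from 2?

Explore from 2.
Distance 1: reach 3.
Distance 2: reach 1, 4, 5.
Found 4.

Yes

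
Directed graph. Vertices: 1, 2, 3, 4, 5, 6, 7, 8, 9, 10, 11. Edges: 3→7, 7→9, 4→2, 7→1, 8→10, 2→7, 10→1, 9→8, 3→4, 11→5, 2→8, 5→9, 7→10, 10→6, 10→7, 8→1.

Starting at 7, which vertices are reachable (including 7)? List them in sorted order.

Start at 7.
Its neighbours: 1, 9, 10.
Then their neighbours: 6, 8.
Nothing further is reachable.

1, 6, 7, 8, 9, 10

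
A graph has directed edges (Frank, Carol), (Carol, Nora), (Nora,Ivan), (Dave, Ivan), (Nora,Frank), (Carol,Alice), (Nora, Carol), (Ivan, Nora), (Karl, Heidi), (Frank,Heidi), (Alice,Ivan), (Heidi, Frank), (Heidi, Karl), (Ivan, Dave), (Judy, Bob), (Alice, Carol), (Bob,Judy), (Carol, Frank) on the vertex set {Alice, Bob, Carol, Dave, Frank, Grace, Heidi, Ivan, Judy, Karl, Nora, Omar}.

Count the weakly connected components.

4

From Alice: component {Alice, Carol, Dave, Frank, Heidi, Ivan, Karl, Nora}.
From Bob: component {Bob, Judy}.
From Grace: component {Grace}.
From Omar: component {Omar}.
That's 4 components.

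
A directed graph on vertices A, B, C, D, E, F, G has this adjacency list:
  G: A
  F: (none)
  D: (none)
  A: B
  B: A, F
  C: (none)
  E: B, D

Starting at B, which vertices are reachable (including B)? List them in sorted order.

A, B, F

Start at B.
Its neighbours: A, F.
Nothing further is reachable.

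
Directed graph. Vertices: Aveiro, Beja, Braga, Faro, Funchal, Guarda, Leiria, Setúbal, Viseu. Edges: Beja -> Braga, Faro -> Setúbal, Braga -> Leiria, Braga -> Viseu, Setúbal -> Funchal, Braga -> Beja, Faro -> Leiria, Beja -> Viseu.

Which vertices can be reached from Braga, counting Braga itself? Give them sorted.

Beja, Braga, Leiria, Viseu

Start at Braga.
Its neighbours: Beja, Leiria, Viseu.
Nothing further is reachable.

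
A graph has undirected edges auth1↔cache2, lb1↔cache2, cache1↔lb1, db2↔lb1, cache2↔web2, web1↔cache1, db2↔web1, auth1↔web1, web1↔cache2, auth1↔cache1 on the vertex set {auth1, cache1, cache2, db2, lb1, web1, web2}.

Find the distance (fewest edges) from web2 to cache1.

3

Distance 0: web2.
Distance 1: cache2.
Distance 2: auth1, lb1, web1.
Distance 3: cache1, db2 — contains cache1.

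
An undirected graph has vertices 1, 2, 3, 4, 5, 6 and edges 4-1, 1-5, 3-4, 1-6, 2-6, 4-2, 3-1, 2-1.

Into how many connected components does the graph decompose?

From 1: component {1, 2, 3, 4, 5, 6}.
That's 1 component.

1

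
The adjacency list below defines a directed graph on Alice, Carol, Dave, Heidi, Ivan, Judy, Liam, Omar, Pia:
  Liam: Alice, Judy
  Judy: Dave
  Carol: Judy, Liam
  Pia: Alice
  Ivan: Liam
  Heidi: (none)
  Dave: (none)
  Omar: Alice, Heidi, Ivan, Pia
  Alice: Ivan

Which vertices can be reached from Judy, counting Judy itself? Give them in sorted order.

Dave, Judy

Start at Judy.
Its neighbours: Dave.
Nothing further is reachable.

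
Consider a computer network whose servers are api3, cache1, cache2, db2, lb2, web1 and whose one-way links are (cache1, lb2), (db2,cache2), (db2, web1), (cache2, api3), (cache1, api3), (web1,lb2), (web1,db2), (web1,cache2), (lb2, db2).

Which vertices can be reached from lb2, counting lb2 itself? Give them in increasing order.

api3, cache2, db2, lb2, web1

Start at lb2.
Its neighbours: db2.
Then their neighbours: cache2, web1.
Then next layer: api3.
Nothing further is reachable.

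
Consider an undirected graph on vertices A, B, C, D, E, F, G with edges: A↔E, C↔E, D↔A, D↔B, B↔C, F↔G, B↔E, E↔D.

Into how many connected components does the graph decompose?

2

From A: component {A, B, C, D, E}.
From F: component {F, G}.
That's 2 components.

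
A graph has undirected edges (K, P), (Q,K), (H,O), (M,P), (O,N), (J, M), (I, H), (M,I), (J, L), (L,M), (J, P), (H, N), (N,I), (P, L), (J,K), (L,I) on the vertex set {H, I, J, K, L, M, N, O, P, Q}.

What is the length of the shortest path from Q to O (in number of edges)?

Distance 0: Q.
Distance 1: K.
Distance 2: J, P.
Distance 3: L, M.
Distance 4: I.
Distance 5: H, N.
Distance 6: O — contains O.

6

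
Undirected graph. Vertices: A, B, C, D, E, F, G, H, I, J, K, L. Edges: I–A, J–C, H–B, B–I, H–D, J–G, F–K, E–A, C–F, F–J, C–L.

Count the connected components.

2

From A: component {A, B, D, E, H, I}.
From C: component {C, F, G, J, K, L}.
That's 2 components.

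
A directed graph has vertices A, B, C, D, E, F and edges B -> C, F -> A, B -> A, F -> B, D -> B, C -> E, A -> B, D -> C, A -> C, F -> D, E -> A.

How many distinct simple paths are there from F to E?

7

F→A→B→C→E
F→A→C→E
F→B→A→C→E
F→B→C→E
F→D→B→A→C→E
F→D→B→C→E
F→D→C→E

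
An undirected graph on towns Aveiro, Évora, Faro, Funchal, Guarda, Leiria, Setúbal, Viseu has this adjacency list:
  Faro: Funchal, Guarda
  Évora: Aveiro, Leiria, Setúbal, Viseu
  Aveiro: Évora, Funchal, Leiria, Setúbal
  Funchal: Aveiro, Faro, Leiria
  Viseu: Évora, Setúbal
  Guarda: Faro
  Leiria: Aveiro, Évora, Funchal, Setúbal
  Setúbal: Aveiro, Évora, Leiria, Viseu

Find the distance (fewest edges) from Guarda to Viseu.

Distance 0: Guarda.
Distance 1: Faro.
Distance 2: Funchal.
Distance 3: Aveiro, Leiria.
Distance 4: Évora, Setúbal.
Distance 5: Viseu — contains Viseu.

5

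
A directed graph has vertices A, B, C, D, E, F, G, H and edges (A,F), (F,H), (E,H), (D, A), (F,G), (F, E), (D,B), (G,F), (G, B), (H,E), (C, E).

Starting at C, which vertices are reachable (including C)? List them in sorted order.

C, E, H

Start at C.
Its neighbours: E.
Then their neighbours: H.
Nothing further is reachable.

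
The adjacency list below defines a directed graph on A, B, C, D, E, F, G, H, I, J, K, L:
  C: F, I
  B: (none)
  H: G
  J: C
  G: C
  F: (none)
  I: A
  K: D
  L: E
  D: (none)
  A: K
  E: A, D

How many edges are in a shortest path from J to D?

5

Distance 0: J.
Distance 1: C.
Distance 2: F, I.
Distance 3: A.
Distance 4: K.
Distance 5: D — contains D.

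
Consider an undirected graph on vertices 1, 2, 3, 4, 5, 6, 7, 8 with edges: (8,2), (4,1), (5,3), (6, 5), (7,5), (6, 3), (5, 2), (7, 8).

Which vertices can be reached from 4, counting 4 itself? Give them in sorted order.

Start at 4.
Its neighbours: 1.
Nothing further is reachable.

1, 4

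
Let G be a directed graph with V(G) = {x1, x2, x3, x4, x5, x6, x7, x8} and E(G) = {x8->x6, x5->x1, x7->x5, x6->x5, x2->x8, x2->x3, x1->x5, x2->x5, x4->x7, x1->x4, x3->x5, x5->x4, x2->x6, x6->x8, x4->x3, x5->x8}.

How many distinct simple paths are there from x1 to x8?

x1→x4→x3→x5→x8
x1→x4→x7→x5→x8
x1→x5→x8

3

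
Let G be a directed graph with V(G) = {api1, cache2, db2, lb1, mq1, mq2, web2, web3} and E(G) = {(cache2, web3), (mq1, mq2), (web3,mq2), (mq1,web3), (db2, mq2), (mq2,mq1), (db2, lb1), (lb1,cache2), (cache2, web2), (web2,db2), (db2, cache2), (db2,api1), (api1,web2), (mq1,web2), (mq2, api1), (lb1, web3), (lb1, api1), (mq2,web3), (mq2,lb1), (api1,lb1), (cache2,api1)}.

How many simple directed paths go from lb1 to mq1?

lb1→api1→web2→db2→cache2→web3→mq2→mq1
lb1→api1→web2→db2→mq2→mq1
lb1→cache2→api1→web2→db2→mq2→mq1
lb1→cache2→web2→db2→mq2→mq1
lb1→cache2→web3→mq2→mq1
lb1→web3→mq2→mq1

6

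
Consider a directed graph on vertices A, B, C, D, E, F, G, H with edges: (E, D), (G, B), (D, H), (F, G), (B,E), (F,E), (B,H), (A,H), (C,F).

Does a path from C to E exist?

Explore from C.
Distance 1: reach F.
Distance 2: reach E, G.
Found E.

Yes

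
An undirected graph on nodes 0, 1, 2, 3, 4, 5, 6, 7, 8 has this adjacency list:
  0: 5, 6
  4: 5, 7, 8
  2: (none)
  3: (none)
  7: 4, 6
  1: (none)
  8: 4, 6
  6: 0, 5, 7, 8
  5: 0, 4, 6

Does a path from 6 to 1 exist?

No

Explore from 6.
Distance 1: reach 0, 5, 7, 8.
Distance 2: reach 4.
The search is exhausted without reaching 1; it lies in a different component.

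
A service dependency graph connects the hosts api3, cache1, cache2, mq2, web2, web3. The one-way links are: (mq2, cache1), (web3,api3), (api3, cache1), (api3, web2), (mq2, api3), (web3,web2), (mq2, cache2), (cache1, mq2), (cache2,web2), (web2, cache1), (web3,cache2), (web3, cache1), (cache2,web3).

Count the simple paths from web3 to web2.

6

web3→api3→cache1→mq2→cache2→web2
web3→api3→web2
web3→cache1→mq2→api3→web2
web3→cache1→mq2→cache2→web2
web3→cache2→web2
web3→web2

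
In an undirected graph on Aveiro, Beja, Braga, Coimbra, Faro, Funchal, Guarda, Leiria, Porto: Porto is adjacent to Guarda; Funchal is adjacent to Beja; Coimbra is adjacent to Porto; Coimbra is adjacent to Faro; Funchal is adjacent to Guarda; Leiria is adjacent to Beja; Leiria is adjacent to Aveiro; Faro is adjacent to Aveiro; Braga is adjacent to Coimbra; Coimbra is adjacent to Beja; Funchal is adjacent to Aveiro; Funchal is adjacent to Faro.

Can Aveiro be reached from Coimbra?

Yes

Explore from Coimbra.
Distance 1: reach Beja, Braga, Faro, Porto.
Distance 2: reach Aveiro, Funchal, Guarda, Leiria.
Found Aveiro.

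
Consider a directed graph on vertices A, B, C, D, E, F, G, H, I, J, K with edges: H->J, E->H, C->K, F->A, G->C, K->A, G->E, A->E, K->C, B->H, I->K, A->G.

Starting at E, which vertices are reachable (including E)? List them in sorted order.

Start at E.
Its neighbours: H.
Then their neighbours: J.
Nothing further is reachable.

E, H, J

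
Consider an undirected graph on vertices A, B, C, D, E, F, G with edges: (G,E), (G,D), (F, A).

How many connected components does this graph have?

4

From A: component {A, F}.
From B: component {B}.
From C: component {C}.
From D: component {D, E, G}.
That's 4 components.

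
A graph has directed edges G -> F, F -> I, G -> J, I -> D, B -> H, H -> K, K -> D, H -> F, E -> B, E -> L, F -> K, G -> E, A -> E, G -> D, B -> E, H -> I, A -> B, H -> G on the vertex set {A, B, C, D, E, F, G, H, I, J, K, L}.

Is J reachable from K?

No

Explore from K.
Distance 1: reach D.
The search from K is exhausted; no directed path reaches J.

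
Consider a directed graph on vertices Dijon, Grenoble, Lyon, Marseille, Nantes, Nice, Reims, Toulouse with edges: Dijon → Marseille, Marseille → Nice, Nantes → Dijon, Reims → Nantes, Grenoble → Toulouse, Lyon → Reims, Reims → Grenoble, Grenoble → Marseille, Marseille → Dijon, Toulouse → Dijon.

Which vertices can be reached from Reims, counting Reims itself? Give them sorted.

Start at Reims.
Its neighbours: Grenoble, Nantes.
Then their neighbours: Dijon, Marseille, Toulouse.
Then next layer: Nice.
Nothing further is reachable.

Dijon, Grenoble, Marseille, Nantes, Nice, Reims, Toulouse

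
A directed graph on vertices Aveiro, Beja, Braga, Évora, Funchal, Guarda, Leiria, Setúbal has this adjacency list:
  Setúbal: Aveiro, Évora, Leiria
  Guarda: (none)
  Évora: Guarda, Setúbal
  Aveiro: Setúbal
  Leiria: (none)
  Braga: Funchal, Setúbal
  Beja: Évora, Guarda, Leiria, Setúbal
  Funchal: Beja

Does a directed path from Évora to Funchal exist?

Explore from Évora.
Distance 1: reach Guarda, Setúbal.
Distance 2: reach Aveiro, Leiria.
The search from Évora is exhausted; no directed path reaches Funchal.

No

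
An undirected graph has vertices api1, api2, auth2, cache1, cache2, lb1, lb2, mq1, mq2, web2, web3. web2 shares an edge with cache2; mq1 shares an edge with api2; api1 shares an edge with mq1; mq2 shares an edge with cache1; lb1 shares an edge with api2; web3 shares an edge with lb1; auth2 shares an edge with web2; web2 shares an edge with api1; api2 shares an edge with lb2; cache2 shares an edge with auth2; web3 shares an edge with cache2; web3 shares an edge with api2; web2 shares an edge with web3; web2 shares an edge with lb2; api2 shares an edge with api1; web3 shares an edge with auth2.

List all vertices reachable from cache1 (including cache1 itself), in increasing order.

cache1, mq2

Start at cache1.
Its neighbours: mq2.
Nothing further is reachable.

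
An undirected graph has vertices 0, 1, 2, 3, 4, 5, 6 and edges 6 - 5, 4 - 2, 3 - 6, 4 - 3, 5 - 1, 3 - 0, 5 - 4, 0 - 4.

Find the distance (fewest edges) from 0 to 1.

3

Distance 0: 0.
Distance 1: 3, 4.
Distance 2: 2, 5, 6.
Distance 3: 1 — contains 1.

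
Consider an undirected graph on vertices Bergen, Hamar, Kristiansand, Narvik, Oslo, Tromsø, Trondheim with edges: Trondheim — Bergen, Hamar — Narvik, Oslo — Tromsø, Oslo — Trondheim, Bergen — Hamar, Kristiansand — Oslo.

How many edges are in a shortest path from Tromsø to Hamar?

4

Distance 0: Tromsø.
Distance 1: Oslo.
Distance 2: Kristiansand, Trondheim.
Distance 3: Bergen.
Distance 4: Hamar — contains Hamar.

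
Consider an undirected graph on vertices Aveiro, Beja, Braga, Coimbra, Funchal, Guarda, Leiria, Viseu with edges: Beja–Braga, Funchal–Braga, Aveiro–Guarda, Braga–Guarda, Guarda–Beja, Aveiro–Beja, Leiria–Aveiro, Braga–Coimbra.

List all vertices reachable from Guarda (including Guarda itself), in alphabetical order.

Start at Guarda.
Its neighbours: Aveiro, Beja, Braga.
Then their neighbours: Coimbra, Funchal, Leiria.
Nothing further is reachable.

Aveiro, Beja, Braga, Coimbra, Funchal, Guarda, Leiria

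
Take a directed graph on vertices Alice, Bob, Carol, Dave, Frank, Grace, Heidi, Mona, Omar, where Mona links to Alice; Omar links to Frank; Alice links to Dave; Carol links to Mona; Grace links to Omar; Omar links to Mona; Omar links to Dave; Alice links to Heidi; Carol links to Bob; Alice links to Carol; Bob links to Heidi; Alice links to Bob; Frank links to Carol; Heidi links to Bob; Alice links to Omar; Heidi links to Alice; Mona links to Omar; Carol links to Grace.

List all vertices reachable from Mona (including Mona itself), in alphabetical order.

Alice, Bob, Carol, Dave, Frank, Grace, Heidi, Mona, Omar

Start at Mona.
Its neighbours: Alice, Omar.
Then their neighbours: Bob, Carol, Dave, Frank, Heidi.
Then next layer: Grace.
Every vertex is now reached.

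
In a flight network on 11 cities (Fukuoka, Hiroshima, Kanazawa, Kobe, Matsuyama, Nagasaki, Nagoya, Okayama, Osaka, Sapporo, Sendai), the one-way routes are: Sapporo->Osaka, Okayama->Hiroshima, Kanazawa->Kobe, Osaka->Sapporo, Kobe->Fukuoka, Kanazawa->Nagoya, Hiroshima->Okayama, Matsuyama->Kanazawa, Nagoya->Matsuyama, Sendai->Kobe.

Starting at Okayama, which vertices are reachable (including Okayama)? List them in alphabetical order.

Hiroshima, Okayama

Start at Okayama.
Its neighbours: Hiroshima.
Nothing further is reachable.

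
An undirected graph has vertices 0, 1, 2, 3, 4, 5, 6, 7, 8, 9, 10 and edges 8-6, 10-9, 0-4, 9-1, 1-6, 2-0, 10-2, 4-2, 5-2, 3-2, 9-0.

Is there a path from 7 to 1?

7 has no edges, so nothing is reachable from it.

No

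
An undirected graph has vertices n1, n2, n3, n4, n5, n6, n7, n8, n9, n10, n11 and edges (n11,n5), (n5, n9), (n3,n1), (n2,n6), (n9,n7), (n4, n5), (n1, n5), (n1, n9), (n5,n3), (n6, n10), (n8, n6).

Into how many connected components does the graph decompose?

2

From n1: component {n1, n3, n4, n5, n7, n9, n11}.
From n2: component {n2, n6, n8, n10}.
That's 2 components.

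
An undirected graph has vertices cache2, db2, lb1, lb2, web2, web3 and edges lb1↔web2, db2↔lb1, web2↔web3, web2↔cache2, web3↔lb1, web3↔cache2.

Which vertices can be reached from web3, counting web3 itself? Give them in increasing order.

Start at web3.
Its neighbours: cache2, lb1, web2.
Then their neighbours: db2.
Nothing further is reachable.

cache2, db2, lb1, web2, web3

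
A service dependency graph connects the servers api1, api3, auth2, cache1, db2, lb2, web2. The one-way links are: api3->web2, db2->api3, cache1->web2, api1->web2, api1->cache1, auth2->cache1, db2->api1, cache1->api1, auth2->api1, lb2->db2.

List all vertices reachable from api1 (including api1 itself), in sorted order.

Start at api1.
Its neighbours: cache1, web2.
Nothing further is reachable.

api1, cache1, web2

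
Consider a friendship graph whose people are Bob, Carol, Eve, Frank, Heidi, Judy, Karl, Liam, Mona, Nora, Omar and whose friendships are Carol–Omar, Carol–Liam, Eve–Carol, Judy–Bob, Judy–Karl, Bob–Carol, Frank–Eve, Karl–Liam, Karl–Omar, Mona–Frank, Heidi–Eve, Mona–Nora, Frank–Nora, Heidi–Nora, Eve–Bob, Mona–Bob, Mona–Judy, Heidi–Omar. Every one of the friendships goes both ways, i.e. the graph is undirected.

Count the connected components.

From Bob: component {Bob, Carol, Eve, Frank, Heidi, Judy, Karl, Liam, Mona, Nora, Omar}.
That's 1 component.

1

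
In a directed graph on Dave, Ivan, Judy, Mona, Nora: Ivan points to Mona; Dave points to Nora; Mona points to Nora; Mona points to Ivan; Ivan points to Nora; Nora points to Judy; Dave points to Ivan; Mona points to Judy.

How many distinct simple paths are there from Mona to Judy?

3

Mona→Ivan→Nora→Judy
Mona→Judy
Mona→Nora→Judy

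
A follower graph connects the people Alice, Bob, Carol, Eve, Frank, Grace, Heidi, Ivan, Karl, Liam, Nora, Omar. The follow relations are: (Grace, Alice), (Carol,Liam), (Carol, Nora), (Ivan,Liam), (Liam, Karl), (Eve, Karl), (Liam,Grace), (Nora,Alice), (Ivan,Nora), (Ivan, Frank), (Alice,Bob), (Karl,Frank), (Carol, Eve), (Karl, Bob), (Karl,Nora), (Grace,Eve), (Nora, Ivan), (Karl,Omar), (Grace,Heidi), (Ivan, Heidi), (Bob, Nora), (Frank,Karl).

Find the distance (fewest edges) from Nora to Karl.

3

Distance 0: Nora.
Distance 1: Alice, Ivan.
Distance 2: Bob, Frank, Heidi, Liam.
Distance 3: Grace, Karl — contains Karl.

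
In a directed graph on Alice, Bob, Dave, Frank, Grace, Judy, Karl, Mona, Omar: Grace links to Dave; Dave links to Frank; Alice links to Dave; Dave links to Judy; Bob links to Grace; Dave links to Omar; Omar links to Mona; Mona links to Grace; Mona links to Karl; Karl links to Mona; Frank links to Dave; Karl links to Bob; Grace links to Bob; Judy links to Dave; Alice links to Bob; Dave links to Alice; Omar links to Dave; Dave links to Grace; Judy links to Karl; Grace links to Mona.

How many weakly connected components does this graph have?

1

From Alice: component {Alice, Bob, Dave, Frank, Grace, Judy, Karl, Mona, Omar}.
That's 1 component.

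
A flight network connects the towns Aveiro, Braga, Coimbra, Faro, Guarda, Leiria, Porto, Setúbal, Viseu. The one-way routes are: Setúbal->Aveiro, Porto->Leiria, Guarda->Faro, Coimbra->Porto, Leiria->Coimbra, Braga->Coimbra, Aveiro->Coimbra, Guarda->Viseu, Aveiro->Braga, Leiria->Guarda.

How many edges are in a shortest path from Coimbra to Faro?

4

Distance 0: Coimbra.
Distance 1: Porto.
Distance 2: Leiria.
Distance 3: Guarda.
Distance 4: Faro, Viseu — contains Faro.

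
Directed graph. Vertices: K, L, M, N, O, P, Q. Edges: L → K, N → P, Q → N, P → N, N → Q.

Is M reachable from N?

No

Explore from N.
Distance 1: reach P, Q.
The search from N is exhausted; no directed path reaches M.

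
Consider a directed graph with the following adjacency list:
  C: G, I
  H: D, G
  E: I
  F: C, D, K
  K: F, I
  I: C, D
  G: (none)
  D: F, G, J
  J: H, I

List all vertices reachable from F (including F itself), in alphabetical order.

C, D, F, G, H, I, J, K

Start at F.
Its neighbours: C, D, K.
Then their neighbours: G, I, J.
Then next layer: H.
Nothing further is reachable.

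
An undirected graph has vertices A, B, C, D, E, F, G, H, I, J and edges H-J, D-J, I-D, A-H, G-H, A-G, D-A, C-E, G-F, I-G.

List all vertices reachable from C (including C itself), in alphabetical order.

C, E

Start at C.
Its neighbours: E.
Nothing further is reachable.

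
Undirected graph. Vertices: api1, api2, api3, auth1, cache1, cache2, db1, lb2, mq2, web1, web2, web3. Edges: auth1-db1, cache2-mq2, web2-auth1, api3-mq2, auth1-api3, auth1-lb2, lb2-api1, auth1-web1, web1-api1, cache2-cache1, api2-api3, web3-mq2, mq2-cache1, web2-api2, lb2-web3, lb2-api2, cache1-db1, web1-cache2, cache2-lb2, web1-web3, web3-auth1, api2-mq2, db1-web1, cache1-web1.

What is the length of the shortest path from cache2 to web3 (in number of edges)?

Distance 0: cache2.
Distance 1: cache1, lb2, mq2, web1.
Distance 2: api1, api2, api3, auth1, db1, web3 — contains web3.

2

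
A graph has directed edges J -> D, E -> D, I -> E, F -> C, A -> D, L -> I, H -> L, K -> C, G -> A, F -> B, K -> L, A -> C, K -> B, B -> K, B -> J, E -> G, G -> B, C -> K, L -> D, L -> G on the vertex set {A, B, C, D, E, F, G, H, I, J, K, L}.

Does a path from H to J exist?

Yes

Explore from H.
Distance 1: reach L.
Distance 2: reach D, G, I.
Distance 3: reach A, B, E.
Distance 4: reach C, J, K.
Found J.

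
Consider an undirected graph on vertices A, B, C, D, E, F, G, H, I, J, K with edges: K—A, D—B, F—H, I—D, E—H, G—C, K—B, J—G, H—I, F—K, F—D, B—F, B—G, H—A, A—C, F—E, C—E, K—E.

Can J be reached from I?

Explore from I.
Distance 1: reach D, H.
Distance 2: reach A, B, E, F.
Distance 3: reach C, G, K.
Distance 4: reach J.
Found J.

Yes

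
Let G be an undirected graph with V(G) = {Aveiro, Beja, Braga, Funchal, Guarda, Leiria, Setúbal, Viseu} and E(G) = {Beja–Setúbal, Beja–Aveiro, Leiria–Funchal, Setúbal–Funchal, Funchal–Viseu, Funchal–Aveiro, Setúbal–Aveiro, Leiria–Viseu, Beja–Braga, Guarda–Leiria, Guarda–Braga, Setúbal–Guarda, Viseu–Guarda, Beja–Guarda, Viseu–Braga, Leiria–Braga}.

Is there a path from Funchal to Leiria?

Yes

Explore from Funchal.
Distance 1: reach Aveiro, Leiria, Setúbal, Viseu.
Found Leiria.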